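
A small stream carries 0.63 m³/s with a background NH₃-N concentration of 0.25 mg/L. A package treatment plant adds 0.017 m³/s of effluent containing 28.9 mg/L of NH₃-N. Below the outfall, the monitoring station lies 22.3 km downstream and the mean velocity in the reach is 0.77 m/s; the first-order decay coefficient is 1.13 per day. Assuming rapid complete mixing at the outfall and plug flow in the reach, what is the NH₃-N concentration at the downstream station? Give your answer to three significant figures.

0.687 mg/L

After mixing, C = (0.6300·0.2500 + 0.01700·28.90) / 0.6470 = 0.6488/0.6470 = 1.003 mg/L.
Travel time t = 22.3·1000 / 0.77 = 28960 s = 8.045 h.
Applying C = C₀e^(−kt): 1.003 × 0.6847 = 0.6866 mg/L.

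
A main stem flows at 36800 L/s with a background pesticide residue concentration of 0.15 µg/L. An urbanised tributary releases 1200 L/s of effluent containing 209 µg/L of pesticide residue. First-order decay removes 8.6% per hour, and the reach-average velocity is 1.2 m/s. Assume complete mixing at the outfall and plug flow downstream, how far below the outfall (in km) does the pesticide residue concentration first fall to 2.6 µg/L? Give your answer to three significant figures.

Flow-weighted average: C = (36800·0.1500 + 1200·209.0) / 38000 = 256300/38000 = 6.745 µg/L.
8.6%/h lost → k = −ln(1 − 0.086) = 0.08992 h⁻¹.
Set 6.745·exp(−k·t) = 2.6 → t = ln(6.745/2.6)/k = 38170 s = 10.60 h.
Distance = v·t = 1.2·38170 = 45800 m = 45.80 km.

45.8 km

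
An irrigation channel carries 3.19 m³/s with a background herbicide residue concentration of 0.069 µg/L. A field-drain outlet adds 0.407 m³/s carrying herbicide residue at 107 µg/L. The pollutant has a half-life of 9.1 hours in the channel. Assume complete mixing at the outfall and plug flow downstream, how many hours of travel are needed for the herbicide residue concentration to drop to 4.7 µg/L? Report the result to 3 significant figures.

After mixing, C = (3.190·0.06900 + 0.4070·107.0) / 3.597 = 43.77/3.597 = 12.17 µg/L.
Half-life 9.1 h → k = ln 2 / 9.1 = 0.07617 h⁻¹ = 1.828 d⁻¹.
12.17·exp(−k·t) = 4.7 → t = ln(12.17/4.7)/k = 44960 s = 12.49 h.

12.5 h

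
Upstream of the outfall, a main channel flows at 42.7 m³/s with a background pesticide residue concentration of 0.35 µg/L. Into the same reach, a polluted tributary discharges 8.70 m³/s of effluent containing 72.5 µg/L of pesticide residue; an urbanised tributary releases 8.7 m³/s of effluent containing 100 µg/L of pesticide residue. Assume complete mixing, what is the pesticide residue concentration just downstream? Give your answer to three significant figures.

25.2 µg/L

Flow-weighted average: C = (42.70·0.3500 + 8.700·72.50 + 8.700·100.0) / 60.10 = 1516/60.10 = 25.22 µg/L.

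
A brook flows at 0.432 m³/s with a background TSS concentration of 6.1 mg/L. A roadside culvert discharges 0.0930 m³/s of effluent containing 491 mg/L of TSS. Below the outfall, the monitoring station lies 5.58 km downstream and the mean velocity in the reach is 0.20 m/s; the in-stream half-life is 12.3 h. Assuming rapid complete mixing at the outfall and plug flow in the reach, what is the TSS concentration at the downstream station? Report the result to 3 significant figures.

Flow-weighted average: C = (0.4320·6.100 + 0.09300·491.0) / 0.5250 = 48.30/0.5250 = 92.00 mg/L.
Travel time t = 5.58·1000 / 0.20 = 27900 s = 7.750 h.
Half-life 12.3 h → k = ln 2 / 12.3 = 0.05635 h⁻¹ = 1.352 d⁻¹.
Applying C = C₀e^(−kt): 92.00 × 0.6461 = 59.44 mg/L.

59.4 mg/L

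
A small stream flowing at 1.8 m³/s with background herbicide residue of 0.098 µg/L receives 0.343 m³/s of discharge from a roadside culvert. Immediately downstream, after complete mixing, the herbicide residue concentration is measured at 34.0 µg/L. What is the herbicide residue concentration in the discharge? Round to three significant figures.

Mass balance: 1.800·0.09800 + 0.3430·Cₑ = 2.143·34.00
→ Cₑ = (2.143·34.00 − 1.800·0.09800) / 0.3430 = 211.9 µg/L.

212 µg/L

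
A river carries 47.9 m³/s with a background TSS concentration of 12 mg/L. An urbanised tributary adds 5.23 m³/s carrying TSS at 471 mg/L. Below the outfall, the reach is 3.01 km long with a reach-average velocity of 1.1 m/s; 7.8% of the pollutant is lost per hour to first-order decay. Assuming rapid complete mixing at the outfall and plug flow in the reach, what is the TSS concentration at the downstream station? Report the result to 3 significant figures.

53.8 mg/L

Flow-weighted average: C = (47.90·12.00 + 5.230·471.0) / 53.13 = 3038/53.13 = 57.18 mg/L.
Travel time t = 3.01·1000 / 1.1 = 2736 s = 0.7601 h.
7.8%/h lost → k = −ln(1 − 0.078) = 0.08121 h⁻¹.
After decay, C = 57.18 × e^(−kt) = 57.18 × 0.9401 = 53.76 mg/L.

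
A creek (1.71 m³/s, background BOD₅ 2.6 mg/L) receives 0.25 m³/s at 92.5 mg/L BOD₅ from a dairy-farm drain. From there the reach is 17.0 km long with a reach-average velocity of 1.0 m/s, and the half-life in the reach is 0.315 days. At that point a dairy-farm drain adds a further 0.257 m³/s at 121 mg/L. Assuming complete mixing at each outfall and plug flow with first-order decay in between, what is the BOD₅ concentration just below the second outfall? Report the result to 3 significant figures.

22.1 mg/L

Flow-weighted average: C = (1.710·2.600 + 0.2500·92.50) / 1.960 = 27.57/1.960 = 14.07 mg/L; combined flow 1.960 m³/s.
Travel time t = 17.0·1000 / 1.0 = 17000 s = 4.722 h.
Half-life 0.315 d → k = ln 2 / 0.315 = 2.200 d⁻¹.
After decay, C = 14.07 × e^(−kt) = 14.07 × 0.6486 = 9.124 mg/L.
Second outfall: C = (1.960·9.124 + 0.2570·121.0)/2.217 = 22.09 mg/L.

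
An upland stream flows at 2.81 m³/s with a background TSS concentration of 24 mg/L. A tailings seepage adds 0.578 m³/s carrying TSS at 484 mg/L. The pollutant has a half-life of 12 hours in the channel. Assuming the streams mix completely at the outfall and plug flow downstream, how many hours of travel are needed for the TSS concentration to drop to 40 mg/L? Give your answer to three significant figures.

16.3 h

Flow-weighted average: C = (2.810·24.00 + 0.5780·484.0) / 3.388 = 347.2/3.388 = 102.5 mg/L.
Half-life 12 h → k = ln 2 / 12 = 0.05776 h⁻¹ = 1.386 d⁻¹.
102.5·exp(−k·t) = 40 → t = ln(102.5/40)/k = 58630 s = 16.29 h.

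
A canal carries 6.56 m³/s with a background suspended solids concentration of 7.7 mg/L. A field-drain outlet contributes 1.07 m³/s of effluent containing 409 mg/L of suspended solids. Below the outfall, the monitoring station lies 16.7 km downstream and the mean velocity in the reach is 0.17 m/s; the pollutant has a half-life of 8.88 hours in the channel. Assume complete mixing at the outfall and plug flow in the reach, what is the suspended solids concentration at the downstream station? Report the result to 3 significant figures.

Mass balance: C = (6.560·7.700 + 1.070·409.0) / 7.630 = 488.1/7.630 = 63.98 mg/L.
Travel time t = 16.7·1000 / 0.17 = 98240 s = 27.29 h.
Half-life 8.88 h → k = ln 2 / 8.88 = 0.07806 h⁻¹ = 1.873 d⁻¹.
After decay, C = 63.98 × e^(−kt) = 63.98 × 0.1188 = 7.603 mg/L.

7.60 mg/L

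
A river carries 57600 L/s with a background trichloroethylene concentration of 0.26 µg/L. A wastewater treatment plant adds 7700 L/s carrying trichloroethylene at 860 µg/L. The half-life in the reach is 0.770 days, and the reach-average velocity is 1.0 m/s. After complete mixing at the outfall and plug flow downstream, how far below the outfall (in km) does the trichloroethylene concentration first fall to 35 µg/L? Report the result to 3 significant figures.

Flow-weighted average: C = (57600·0.2600 + 7700·860.0) / 65300 = 6637000/65300 = 101.6 µg/L.
Half-life 0.770 d → k = ln 2 / 0.770 = 0.9002 d⁻¹.
Set 101.6·exp(−k·t) = 35 → t = ln(101.6/35)/k = 102300 s = 28.42 h.
Distance = v·t = 1.0·102300 = 102300 m = 102.3 km.

102 km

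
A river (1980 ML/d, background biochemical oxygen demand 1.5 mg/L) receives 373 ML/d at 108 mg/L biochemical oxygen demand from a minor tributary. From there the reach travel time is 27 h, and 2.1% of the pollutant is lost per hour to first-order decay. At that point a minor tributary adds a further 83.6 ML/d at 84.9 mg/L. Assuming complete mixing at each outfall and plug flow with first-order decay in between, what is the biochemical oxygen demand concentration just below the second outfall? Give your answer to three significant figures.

12.9 mg/L

After mixing, C = (1980·1.500 + 373.0·108.0) / 2353 = 43250/2353 = 18.38 mg/L; combined flow 2353 ML/d.
2.1%/h lost → k = −ln(1 − 0.021) = 0.02122 h⁻¹.
After decay, C = 18.38 × e^(−kt) = 18.38 × 0.5638 = 10.36 mg/L.
At the second outfall, C = (2353·10.36 + 83.60·84.90) / (2353 + 83.60) = 12.92 mg/L.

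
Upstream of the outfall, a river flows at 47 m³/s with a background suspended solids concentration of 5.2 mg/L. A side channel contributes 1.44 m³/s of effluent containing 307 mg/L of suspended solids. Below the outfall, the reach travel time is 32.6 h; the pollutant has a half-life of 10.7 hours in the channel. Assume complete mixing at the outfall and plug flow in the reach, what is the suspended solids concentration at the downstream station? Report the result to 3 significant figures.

Conservation of mass: C = (47.00·5.200 + 1.440·307.0) / 48.44 = 686.5/48.44 = 14.17 mg/L.
Half-life 10.7 h → k = ln 2 / 10.7 = 0.06478 h⁻¹ = 1.555 d⁻¹.
After decay, C = 14.17 × e^(−kt) = 14.17 × 0.1210 = 1.715 mg/L.

1.72 mg/L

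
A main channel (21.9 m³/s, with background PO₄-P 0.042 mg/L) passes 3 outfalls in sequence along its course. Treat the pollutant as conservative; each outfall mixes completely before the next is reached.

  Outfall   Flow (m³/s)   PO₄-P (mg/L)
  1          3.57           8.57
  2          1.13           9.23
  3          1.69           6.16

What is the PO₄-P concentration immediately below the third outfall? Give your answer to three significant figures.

Below outfall 1: Q → 25.47 m³/s, C = (21.90·0.04200 + 3.570·8.570)/25.47 = 1.237 mg/L.
Below outfall 2: Q → 26.60 m³/s, C = (25.47·1.237 + 1.130·9.230)/26.60 = 1.577 mg/L.
Below outfall 3: Q → 28.29 m³/s, C = (26.60·1.577 + 1.690·6.160)/28.29 = 1.851 mg/L.

1.85 mg/L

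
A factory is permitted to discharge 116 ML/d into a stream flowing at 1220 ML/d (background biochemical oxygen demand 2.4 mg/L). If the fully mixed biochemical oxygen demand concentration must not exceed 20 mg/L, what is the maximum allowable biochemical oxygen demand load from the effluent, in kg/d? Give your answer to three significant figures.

23800 kg/d

Mass balance at the limit: 1220·2.400 + 116.0·Cₑ = 1336·20 → Cₑ = 205.1 mg/L.
116.0 ML/d = 1.343 m³/s. Load = 1.343 m³/s × 205.1 g/m³ × 86 400 s/d = 23790 kg/d.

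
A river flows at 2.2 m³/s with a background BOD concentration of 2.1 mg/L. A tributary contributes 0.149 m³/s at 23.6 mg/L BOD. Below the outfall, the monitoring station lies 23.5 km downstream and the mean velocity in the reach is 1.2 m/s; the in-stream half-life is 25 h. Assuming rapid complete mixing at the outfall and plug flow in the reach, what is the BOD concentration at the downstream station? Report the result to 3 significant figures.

2.98 mg/L

Conservation of mass: C = (2.200·2.100 + 0.1490·23.60) / 2.349 = 8.136/2.349 = 3.464 mg/L.
Travel time t = 23.5·1000 / 1.2 = 19580 s = 5.440 h.
Half-life 25 h → k = ln 2 / 25 = 0.02773 h⁻¹ = 0.6654 d⁻¹.
Decay over the reach: 3.464·exp(−kt) = 3.464·0.8600 = 2.979 mg/L.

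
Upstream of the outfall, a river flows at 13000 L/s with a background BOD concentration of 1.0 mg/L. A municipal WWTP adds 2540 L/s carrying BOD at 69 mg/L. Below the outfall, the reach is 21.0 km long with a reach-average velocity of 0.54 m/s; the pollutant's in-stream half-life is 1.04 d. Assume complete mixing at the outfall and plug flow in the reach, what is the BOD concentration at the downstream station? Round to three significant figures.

Mass balance: C = (13000·1.000 + 2540·69.00) / 15540 = 188300/15540 = 12.11 mg/L.
Travel time t = 21.0·1000 / 0.54 = 38890 s = 10.80 h.
Half-life 1.04 d → k = ln 2 / 1.04 = 0.6665 d⁻¹.
Applying C = C₀e^(−kt): 12.11 × 0.7408 = 8.975 mg/L.

8.97 mg/L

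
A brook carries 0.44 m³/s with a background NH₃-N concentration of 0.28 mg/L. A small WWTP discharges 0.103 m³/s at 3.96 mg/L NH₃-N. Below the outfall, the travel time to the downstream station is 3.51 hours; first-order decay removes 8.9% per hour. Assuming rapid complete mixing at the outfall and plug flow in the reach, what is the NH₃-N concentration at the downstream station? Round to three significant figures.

0.705 mg/L

Mass balance: C = (0.4400·0.2800 + 0.1030·3.960) / 0.5430 = 0.5311/0.5430 = 0.9780 mg/L.
8.9%/h lost → k = −ln(1 − 0.089) = 0.09321 h⁻¹.
After decay, C = 0.9780 × e^(−kt) = 0.9780 × 0.7210 = 0.7051 mg/L.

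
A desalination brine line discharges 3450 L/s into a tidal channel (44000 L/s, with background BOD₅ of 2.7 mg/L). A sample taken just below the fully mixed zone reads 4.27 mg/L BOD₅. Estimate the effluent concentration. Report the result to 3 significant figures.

Mass balance: 44000·2.700 + 3450·Cₑ = 47450·4.270
→ Cₑ = (47450·4.270 − 44000·2.700) / 3450 = 24.29 mg/L.

24.3 mg/L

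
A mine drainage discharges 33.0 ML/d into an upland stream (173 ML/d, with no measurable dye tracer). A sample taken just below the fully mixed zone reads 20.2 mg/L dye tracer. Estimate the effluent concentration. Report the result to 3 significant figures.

Mass balance: 173.0·0 + 33.00·Cₑ = 206.0·20.20
→ Cₑ = (206.0·20.20 − 173.0·0) / 33.00 = 126.1 mg/L.

126 mg/L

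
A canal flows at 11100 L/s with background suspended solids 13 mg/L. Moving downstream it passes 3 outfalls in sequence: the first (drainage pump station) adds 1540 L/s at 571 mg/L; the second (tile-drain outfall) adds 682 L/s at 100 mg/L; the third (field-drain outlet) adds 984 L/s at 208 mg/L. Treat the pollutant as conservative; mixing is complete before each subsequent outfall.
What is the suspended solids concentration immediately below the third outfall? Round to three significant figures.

After outfall 1: Q = 11100 + 1540 = 12640 L/s; C = (11100·13.00 + 1540·571.0)/12640 = 80.98 mg/L.
After outfall 2: Q = 12640 + 682.0 = 13320 L/s; C = (12640·80.98 + 682.0·100.0)/13320 = 81.96 mg/L.
After outfall 3: Q = 13320 + 984.0 = 14310 L/s; C = (13320·81.96 + 984.0·208.0)/14310 = 90.63 mg/L.

90.6 mg/L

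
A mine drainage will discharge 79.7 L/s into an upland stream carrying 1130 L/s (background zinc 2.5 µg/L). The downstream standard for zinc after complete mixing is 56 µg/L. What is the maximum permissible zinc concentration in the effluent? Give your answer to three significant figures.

815 µg/L

At the limit, (Qr·Cr + Qe·Cₑ)/(Qr + Qe) = 56:
Cₑ = (1210·56 − 1130·2.500) / 79.70 = 814.5 µg/L.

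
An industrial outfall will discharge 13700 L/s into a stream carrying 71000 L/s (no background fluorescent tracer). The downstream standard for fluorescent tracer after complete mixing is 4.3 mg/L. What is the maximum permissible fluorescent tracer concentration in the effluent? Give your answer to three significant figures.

At the limit, (Qr·Cr + Qe·Cₑ)/(Qr + Qe) = 4.3:
Cₑ = (84700·4.3 − 71000·0) / 13700 = 26.58 mg/L.

26.6 mg/L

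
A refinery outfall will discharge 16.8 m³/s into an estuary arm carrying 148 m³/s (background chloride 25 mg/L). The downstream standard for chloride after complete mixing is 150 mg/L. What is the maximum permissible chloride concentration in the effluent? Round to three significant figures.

1250 mg/L

At the limit, (Qr·Cr + Qe·Cₑ)/(Qr + Qe) = 150:
Cₑ = (164.8·150 − 148.0·25.00) / 16.80 = 1251 mg/L.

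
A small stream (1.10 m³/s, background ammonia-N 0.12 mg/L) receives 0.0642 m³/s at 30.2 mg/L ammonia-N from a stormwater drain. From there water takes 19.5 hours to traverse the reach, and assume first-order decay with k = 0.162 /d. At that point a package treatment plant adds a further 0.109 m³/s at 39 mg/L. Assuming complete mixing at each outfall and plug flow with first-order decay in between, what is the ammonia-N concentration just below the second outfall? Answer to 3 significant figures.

4.76 mg/L

Flow-weighted average: C = (1.100·0.1200 + 0.06420·30.20) / 1.164 = 2.071/1.164 = 1.779 mg/L; combined flow 1.164 m³/s.
Decay over the reach: 1.779·exp(−kt) = 1.779·0.8767 = 1.559 mg/L.
At the second outfall, C = (1.164·1.559 + 0.1090·39.00) / (1.164 + 0.1090) = 4.765 mg/L.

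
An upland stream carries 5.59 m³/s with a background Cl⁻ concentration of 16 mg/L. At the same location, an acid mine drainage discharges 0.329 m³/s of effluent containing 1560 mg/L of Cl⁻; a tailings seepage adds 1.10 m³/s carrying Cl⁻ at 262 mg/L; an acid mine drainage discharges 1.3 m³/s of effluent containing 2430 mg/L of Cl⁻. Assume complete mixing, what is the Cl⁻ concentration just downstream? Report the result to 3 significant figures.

487 mg/L

Mixed concentration C = ΣQC/ΣQ = (5.590·16.00 + 0.3290·1560 + 1.100·262.0 + 1.300·2430) / 8.319 = 4050/8.319 = 486.8 mg/L.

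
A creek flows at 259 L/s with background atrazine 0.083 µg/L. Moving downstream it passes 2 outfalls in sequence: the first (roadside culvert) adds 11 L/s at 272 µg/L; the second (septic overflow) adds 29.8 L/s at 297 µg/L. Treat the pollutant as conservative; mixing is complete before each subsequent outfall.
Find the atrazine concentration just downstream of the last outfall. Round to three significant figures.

Outfall 1: combined Q = 270.0 L/s; C = (259.0·0.08300 + 11.00·272.0)/270.0 = 11.16 µg/L.
Outfall 2: combined Q = 299.8 L/s; C = (270.0·11.16 + 29.80·297.0)/299.8 = 39.57 µg/L.

39.6 µg/L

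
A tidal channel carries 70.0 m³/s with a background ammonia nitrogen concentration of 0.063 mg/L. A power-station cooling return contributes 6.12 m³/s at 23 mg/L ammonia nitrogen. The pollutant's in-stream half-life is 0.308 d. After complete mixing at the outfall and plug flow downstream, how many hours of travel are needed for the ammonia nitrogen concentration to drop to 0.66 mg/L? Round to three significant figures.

11.3 h

Flow-weighted average: C = (70.00·0.06300 + 6.120·23.00) / 76.12 = 145.2/76.12 = 1.907 mg/L.
Half-life 0.308 d → k = ln 2 / 0.308 = 2.250 d⁻¹.
1.907·exp(−k·t) = 0.66 → t = ln(1.907/0.66)/k = 40740 s = 11.32 h.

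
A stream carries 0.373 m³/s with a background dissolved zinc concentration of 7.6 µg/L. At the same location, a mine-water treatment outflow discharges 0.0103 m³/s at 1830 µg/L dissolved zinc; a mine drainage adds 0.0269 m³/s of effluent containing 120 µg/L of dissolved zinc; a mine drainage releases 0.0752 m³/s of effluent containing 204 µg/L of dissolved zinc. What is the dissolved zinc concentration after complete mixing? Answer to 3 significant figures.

82.9 µg/L

Conservation of mass: C = (0.3730·7.600 + 0.01030·1830 + 0.02690·120.0 + 0.07520·204.0) / 0.4854 = 40.25/0.4854 = 82.93 µg/L.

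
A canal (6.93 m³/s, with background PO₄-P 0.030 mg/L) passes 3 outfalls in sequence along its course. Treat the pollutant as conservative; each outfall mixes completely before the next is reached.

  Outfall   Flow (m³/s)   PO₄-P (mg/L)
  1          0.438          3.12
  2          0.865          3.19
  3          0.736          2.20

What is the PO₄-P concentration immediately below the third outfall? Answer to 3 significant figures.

0.664 mg/L

Below outfall 1: Q → 7.368 m³/s, C = (6.930·0.03000 + 0.4380·3.120)/7.368 = 0.2137 mg/L.
Below outfall 2: Q → 8.233 m³/s, C = (7.368·0.2137 + 0.8650·3.190)/8.233 = 0.5264 mg/L.
Below outfall 3: Q → 8.969 m³/s, C = (8.233·0.5264 + 0.7360·2.200)/8.969 = 0.6637 mg/L.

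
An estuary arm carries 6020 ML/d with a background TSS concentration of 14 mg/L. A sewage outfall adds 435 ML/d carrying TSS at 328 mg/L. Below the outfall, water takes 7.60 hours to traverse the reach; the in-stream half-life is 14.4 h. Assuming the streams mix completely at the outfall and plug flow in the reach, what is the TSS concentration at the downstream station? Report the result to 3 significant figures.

24.4 mg/L

Flow-weighted average: C = (6020·14.00 + 435.0·328.0) / 6455 = 227000/6455 = 35.16 mg/L.
Half-life 14.4 h → k = ln 2 / 14.4 = 0.04814 h⁻¹ = 1.155 d⁻¹.
Applying C = C₀e^(−kt): 35.16 × 0.6936 = 24.39 mg/L.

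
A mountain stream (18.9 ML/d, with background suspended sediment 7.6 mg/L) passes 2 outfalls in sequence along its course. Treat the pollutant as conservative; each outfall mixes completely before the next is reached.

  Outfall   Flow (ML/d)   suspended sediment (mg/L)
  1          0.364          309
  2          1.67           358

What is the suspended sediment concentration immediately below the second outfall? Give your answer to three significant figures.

40.8 mg/L

After outfall 1: Q = 18.90 + 0.3640 = 19.26 ML/d; C = (18.90·7.600 + 0.3640·309.0)/19.26 = 13.30 mg/L.
After outfall 2: Q = 19.26 + 1.670 = 20.93 ML/d; C = (19.26·13.30 + 1.670·358.0)/20.93 = 40.79 mg/L.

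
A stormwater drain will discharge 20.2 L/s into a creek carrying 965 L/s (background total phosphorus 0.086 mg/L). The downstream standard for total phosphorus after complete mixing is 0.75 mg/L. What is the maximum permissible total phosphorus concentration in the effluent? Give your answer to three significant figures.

32.5 mg/L

At the limit, (Qr·Cr + Qe·Cₑ)/(Qr + Qe) = 0.75:
Cₑ = (985.2·0.75 − 965.0·0.08600) / 20.20 = 32.47 mg/L.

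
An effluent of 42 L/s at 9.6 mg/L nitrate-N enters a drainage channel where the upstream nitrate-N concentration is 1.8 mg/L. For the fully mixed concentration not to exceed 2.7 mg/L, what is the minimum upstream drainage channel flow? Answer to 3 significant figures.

Set C_mix = 2.7: (Q·1.800 + 42.00·9.600) / (Q + 42.00) = 2.7
→ Q = 42.00·(9.600 − 2.7)/(2.7 − 1.800) = 322.0 L/s.

322 L/s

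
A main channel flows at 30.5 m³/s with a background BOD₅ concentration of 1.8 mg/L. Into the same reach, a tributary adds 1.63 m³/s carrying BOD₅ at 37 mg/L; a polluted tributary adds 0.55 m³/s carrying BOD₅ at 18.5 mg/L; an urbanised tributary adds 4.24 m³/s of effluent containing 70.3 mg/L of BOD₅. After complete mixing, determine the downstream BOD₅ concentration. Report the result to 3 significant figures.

11.5 mg/L

After mixing, C = (30.50·1.800 + 1.630·37.00 + 0.5500·18.50 + 4.240·70.30) / 36.92 = 423.5/36.92 = 11.47 mg/L.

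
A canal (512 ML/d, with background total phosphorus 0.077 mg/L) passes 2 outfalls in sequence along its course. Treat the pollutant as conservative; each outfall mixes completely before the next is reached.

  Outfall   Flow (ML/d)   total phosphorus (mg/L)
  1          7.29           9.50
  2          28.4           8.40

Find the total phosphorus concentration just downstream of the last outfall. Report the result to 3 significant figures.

0.634 mg/L

Below outfall 1: Q → 519.3 ML/d, C = (512.0·0.07700 + 7.290·9.500)/519.3 = 0.2093 mg/L.
Below outfall 2: Q → 547.7 ML/d, C = (519.3·0.2093 + 28.40·8.400)/547.7 = 0.6340 mg/L.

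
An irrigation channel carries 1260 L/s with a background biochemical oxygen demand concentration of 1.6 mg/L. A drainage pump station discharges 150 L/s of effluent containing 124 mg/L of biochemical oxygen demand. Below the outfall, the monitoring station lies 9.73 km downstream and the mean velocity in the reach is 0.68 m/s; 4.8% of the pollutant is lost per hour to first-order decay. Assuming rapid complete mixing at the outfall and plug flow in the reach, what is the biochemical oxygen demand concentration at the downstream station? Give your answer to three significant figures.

12.0 mg/L

Conservation of mass: C = (1260·1.600 + 150.0·124.0) / 1410 = 20620/1410 = 14.62 mg/L.
Travel time t = 9.73·1000 / 0.68 = 14310 s = 3.975 h.
4.8%/h lost → k = −ln(1 − 0.048) = 0.04919 h⁻¹.
After decay, C = 14.62 × e^(−kt) = 14.62 × 0.8224 = 12.02 mg/L.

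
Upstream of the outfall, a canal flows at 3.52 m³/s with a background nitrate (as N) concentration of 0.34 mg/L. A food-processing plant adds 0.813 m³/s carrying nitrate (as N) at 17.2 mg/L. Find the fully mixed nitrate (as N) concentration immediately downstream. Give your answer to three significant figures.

Flow-weighted average: C = (3.520·0.3400 + 0.8130·17.20) / 4.333 = 15.18/4.333 = 3.503 mg/L.

3.50 mg/L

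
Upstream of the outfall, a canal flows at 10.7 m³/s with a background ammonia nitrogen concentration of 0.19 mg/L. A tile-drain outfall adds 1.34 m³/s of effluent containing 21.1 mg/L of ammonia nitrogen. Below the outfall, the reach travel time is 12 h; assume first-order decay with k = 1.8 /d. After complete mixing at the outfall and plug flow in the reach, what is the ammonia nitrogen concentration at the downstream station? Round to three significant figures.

1.02 mg/L

Flow-weighted average: C = (10.70·0.1900 + 1.340·21.10) / 12.04 = 30.31/12.04 = 2.517 mg/L.
Applying C = C₀e^(−kt): 2.517 × 0.4066 = 1.023 mg/L.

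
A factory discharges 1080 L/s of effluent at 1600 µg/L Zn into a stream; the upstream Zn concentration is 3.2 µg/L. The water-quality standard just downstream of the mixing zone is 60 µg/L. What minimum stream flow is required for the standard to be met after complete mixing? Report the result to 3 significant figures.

Set C_mix = 60: (Q·3.200 + 1080·1600) / (Q + 1080) = 60
→ Q = 1080·(1600 − 60)/(60 − 3.200) = 29280 L/s.

29300 L/s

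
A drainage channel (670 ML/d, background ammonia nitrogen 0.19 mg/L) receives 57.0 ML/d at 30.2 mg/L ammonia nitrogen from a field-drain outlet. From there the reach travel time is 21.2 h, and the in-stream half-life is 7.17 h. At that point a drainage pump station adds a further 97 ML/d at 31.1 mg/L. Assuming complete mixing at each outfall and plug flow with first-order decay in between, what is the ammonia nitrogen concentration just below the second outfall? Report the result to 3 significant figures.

After mixing, C = (670.0·0.1900 + 57.00·30.20) / 727.0 = 1849/727.0 = 2.543 mg/L; combined flow 727.0 ML/d.
Half-life 7.17 h → k = ln 2 / 7.17 = 0.09667 h⁻¹ = 2.320 d⁻¹.
Decay over the reach: 2.543·exp(−kt) = 2.543·0.1288 = 0.3275 mg/L.
Second outfall: C = (727.0·0.3275 + 97.00·31.10)/824.0 = 3.950 mg/L.

3.95 mg/L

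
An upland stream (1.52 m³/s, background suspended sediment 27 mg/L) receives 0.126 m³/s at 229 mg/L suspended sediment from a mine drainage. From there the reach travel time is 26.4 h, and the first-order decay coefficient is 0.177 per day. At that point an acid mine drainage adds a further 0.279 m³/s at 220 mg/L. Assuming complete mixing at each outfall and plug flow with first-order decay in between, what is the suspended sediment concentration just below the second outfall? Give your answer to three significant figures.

Mass balance: C = (1.520·27.00 + 0.1260·229.0) / 1.646 = 69.89/1.646 = 42.46 mg/L; combined flow 1.646 m³/s.
After decay, C = 42.46 × e^(−kt) = 42.46 × 0.8231 = 34.95 mg/L.
Second outfall: C = (1.646·34.95 + 0.2790·220.0)/1.925 = 61.77 mg/L.

61.8 mg/L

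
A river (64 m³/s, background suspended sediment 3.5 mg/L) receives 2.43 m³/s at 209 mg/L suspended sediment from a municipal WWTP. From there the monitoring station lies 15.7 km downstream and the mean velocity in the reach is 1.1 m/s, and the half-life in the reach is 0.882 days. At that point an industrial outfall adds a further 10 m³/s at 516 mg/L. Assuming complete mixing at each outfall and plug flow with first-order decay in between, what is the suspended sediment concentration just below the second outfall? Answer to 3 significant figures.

After mixing, C = (64.00·3.500 + 2.430·209.0) / 66.43 = 731.9/66.43 = 11.02 mg/L; combined flow 66.43 m³/s.
Travel time t = 15.7·1000 / 1.1 = 14270 s = 3.965 h.
Half-life 0.882 d → k = ln 2 / 0.882 = 0.7859 d⁻¹.
First-order decay: C = 11.02·exp(−k·t) = 11.02·0.8783 = 9.676 mg/L.
Second outfall: C = (66.43·9.676 + 10.00·516.0)/76.43 = 75.92 mg/L.

75.9 mg/L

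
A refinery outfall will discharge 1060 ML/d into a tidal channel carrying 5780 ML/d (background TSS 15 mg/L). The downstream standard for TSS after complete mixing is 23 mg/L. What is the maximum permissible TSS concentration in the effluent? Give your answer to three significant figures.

At the limit, (Qr·Cr + Qe·Cₑ)/(Qr + Qe) = 23:
Cₑ = (6840·23 − 5780·15.00) / 1060 = 66.62 mg/L.

66.6 mg/L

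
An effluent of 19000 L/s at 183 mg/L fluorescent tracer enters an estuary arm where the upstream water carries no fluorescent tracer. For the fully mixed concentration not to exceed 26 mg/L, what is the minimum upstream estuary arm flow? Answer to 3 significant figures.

115000 L/s

Set C_mix = 26: (Q·0 + 19000·183.0) / (Q + 19000) = 26
→ Q = 19000·(183.0 − 26)/(26 − 0) = 114700 L/s.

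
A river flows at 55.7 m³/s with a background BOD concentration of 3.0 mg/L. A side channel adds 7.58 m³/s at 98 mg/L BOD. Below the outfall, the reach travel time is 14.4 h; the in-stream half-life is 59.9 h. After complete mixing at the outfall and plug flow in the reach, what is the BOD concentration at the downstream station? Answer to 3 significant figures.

Mass balance: C = (55.70·3.000 + 7.580·98.00) / 63.28 = 909.9/63.28 = 14.38 mg/L.
Half-life 59.9 h → k = ln 2 / 59.9 = 0.01157 h⁻¹ = 0.2777 d⁻¹.
First-order decay: C = 14.38·exp(−k·t) = 14.38·0.8465 = 12.17 mg/L.

12.2 mg/L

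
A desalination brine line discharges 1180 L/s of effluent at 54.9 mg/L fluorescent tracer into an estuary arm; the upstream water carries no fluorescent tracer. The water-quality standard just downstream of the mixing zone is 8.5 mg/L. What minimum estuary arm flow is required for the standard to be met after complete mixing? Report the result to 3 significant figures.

6440 L/s

Set C_mix = 8.5: (Q·0 + 1180·54.90) / (Q + 1180) = 8.5
→ Q = 1180·(54.90 − 8.5)/(8.5 − 0) = 6441 L/s.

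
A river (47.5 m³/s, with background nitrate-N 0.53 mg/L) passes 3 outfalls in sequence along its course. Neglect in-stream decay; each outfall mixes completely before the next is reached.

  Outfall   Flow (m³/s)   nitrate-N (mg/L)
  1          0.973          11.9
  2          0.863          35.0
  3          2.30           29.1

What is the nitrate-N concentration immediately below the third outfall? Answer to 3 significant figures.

2.59 mg/L

After outfall 1: Q = 47.50 + 0.9730 = 48.47 m³/s; C = (47.50·0.5300 + 0.9730·11.90)/48.47 = 0.7582 mg/L.
After outfall 2: Q = 48.47 + 0.8630 = 49.34 m³/s; C = (48.47·0.7582 + 0.8630·35.00)/49.34 = 1.357 mg/L.
After outfall 3: Q = 49.34 + 2.300 = 51.64 m³/s; C = (49.34·1.357 + 2.300·29.10)/51.64 = 2.593 mg/L.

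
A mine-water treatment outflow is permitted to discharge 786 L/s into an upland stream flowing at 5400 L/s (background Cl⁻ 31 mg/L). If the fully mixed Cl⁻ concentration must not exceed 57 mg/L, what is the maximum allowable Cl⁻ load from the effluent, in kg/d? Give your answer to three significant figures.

Mass balance at the limit: 5400·31.00 + 786.0·Cₑ = 6186·57 → Cₑ = 235.6 mg/L.
786.0 L/s = 0.7860 m³/s. Load = 0.7860 m³/s × 235.6 g/m³ × 86 400 s/d = 16000 kg/d.

16000 kg/d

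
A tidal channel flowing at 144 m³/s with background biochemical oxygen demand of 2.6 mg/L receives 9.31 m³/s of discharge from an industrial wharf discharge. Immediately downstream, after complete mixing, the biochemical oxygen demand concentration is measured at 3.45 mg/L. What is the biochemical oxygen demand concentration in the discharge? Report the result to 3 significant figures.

16.6 mg/L

Mass balance: 144.0·2.600 + 9.310·Cₑ = 153.3·3.450
→ Cₑ = (153.3·3.450 − 144.0·2.600) / 9.310 = 16.60 mg/L.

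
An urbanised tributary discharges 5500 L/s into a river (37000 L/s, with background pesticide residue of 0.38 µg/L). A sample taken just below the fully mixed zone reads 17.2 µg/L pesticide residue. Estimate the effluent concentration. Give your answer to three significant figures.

130 µg/L

Mass balance: 37000·0.3800 + 5500·Cₑ = 42500·17.20
→ Cₑ = (42500·17.20 − 37000·0.3800) / 5500 = 130.4 µg/L.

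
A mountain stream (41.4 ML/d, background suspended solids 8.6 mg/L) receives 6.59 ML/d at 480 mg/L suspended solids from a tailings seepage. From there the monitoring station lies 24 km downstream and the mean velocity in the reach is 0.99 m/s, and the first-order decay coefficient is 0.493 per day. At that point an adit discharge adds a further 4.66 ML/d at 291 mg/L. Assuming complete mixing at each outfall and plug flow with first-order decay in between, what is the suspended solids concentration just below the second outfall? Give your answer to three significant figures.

After mixing, C = (41.40·8.600 + 6.590·480.0) / 47.99 = 3519/47.99 = 73.33 mg/L; combined flow 47.99 ML/d.
Travel time t = 24·1000 / 0.99 = 24240 s = 6.734 h.
Decay over the reach: 73.33·exp(−kt) = 73.33·0.8708 = 63.86 mg/L.
At the second outfall, C = (47.99·63.86 + 4.660·291.0) / (47.99 + 4.660) = 83.96 mg/L.

84.0 mg/L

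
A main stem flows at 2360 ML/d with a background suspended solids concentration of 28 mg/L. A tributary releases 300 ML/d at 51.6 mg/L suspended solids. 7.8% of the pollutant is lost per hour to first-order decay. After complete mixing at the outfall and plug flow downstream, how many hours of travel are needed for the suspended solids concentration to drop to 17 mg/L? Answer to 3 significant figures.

Mixed concentration C = ΣQC/ΣQ = (2360·28.00 + 300.0·51.60) / 2660 = 81560/2660 = 30.66 mg/L.
7.8%/h lost → k = −ln(1 − 0.078) = 0.08121 h⁻¹.
30.66·exp(−k·t) = 17 → t = ln(30.66/17)/k = 26150 s = 7.263 h.

7.26 h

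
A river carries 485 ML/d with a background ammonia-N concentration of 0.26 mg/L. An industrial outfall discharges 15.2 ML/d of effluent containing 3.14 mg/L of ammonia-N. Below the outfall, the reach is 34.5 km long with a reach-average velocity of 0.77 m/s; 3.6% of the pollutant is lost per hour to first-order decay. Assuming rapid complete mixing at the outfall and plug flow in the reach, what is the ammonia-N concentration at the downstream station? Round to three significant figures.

Mixed concentration C = ΣQC/ΣQ = (485.0·0.2600 + 15.20·3.140) / 500.2 = 173.8/500.2 = 0.3475 mg/L.
Travel time t = 34.5·1000 / 0.77 = 44810 s = 12.45 h.
3.6%/h lost → k = −ln(1 − 0.036) = 0.03666 h⁻¹.
Applying C = C₀e^(−kt): 0.3475 × 0.6336 = 0.2202 mg/L.

0.220 mg/L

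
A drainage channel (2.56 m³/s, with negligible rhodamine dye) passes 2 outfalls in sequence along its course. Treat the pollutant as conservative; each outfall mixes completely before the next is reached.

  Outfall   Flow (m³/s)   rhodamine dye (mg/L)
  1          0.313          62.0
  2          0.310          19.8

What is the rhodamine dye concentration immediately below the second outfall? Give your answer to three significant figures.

8.03 mg/L

After outfall 1: Q = 2.560 + 0.3130 = 2.873 m³/s; C = (2.560·0 + 0.3130·62.00)/2.873 = 6.755 mg/L.
After outfall 2: Q = 2.873 + 0.3100 = 3.183 m³/s; C = (2.873·6.755 + 0.3100·19.80)/3.183 = 8.025 mg/L.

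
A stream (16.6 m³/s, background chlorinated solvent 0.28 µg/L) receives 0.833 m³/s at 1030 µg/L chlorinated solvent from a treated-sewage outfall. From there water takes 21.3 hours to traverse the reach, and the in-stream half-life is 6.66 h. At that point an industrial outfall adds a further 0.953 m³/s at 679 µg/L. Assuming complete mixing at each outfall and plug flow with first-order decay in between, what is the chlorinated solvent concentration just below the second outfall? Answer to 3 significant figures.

Conservation of mass: C = (16.60·0.2800 + 0.8330·1030) / 17.43 = 862.6/17.43 = 49.48 µg/L; combined flow 17.43 m³/s.
Half-life 6.66 h → k = ln 2 / 6.66 = 0.1041 h⁻¹ = 2.498 d⁻¹.
After decay, C = 49.48 × e^(−kt) = 49.48 × 0.1090 = 5.391 µg/L.
Second outfall: C = (17.43·5.391 + 0.9530·679.0)/18.39 = 40.31 µg/L.

40.3 µg/L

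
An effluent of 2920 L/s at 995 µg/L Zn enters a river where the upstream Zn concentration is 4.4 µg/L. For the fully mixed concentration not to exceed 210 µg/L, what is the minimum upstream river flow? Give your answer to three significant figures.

11100 L/s

Set C_mix = 210: (Q·4.400 + 2920·995.0) / (Q + 2920) = 210
→ Q = 2920·(995.0 − 210)/(210 − 4.400) = 11150 L/s.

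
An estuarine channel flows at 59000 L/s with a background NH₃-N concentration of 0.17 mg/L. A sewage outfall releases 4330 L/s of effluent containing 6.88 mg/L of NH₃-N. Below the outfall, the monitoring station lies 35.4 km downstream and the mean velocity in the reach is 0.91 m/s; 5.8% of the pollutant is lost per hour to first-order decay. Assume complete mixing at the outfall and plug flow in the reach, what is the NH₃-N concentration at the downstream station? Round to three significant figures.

Mass balance: C = (59000·0.1700 + 4330·6.880) / 63330 = 39820/63330 = 0.6288 mg/L.
Travel time t = 35.4·1000 / 0.91 = 38900 s = 10.81 h.
5.8%/h lost → k = −ln(1 − 0.058) = 0.05975 h⁻¹.
Decay over the reach: 0.6288·exp(−kt) = 0.6288·0.5243 = 0.3297 mg/L.

0.330 mg/L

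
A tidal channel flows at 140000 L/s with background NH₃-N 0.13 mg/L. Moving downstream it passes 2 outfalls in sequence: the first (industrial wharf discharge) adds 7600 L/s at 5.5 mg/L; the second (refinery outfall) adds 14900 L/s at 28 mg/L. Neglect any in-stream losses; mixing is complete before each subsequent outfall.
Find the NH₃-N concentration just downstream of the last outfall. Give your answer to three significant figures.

Outfall 1: combined Q = 147600 L/s; C = (140000·0.1300 + 7600·5.500)/147600 = 0.4065 mg/L.
Outfall 2: combined Q = 162500 L/s; C = (147600·0.4065 + 14900·28.00)/162500 = 2.937 mg/L.

2.94 mg/L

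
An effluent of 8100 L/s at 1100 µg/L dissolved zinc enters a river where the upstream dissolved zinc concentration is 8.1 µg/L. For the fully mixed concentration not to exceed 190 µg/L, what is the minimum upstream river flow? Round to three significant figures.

40500 L/s

Set C_mix = 190: (Q·8.100 + 8100·1100) / (Q + 8100) = 190
→ Q = 8100·(1100 − 190)/(190 − 8.100) = 40520 L/s.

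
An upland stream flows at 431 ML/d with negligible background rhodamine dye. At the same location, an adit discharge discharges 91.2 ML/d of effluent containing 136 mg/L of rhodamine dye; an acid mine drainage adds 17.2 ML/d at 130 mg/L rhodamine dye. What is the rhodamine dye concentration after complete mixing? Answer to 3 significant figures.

After mixing, C = (431.0·0 + 91.20·136.0 + 17.20·130.0) / 539.4 = 14640/539.4 = 27.14 mg/L.

27.1 mg/L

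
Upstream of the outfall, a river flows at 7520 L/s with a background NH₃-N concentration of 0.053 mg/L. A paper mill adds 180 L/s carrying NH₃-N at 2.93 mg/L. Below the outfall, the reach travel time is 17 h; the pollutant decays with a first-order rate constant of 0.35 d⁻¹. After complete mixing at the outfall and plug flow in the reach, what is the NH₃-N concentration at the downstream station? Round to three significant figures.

After mixing, C = (7520·0.05300 + 180.0·2.930) / 7700 = 926.0/7700 = 0.1203 mg/L.
Decay over the reach: 0.1203·exp(−kt) = 0.1203·0.7804 = 0.09385 mg/L.

0.0938 mg/L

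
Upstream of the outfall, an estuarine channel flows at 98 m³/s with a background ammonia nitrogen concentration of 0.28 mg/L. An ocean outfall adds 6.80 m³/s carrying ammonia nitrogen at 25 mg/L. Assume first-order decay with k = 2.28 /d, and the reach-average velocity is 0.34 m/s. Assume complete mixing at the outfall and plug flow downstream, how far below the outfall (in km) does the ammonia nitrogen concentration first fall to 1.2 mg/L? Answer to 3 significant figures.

After mixing, C = (98.00·0.2800 + 6.800·25.00) / 104.8 = 197.4/104.8 = 1.884 mg/L.
Set 1.884·exp(−k·t) = 1.2 → t = ln(1.884/1.2)/k = 17090 s = 4.748 h.
Distance = v·t = 0.34·17090 = 5812 m = 5.812 km.

5.81 km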